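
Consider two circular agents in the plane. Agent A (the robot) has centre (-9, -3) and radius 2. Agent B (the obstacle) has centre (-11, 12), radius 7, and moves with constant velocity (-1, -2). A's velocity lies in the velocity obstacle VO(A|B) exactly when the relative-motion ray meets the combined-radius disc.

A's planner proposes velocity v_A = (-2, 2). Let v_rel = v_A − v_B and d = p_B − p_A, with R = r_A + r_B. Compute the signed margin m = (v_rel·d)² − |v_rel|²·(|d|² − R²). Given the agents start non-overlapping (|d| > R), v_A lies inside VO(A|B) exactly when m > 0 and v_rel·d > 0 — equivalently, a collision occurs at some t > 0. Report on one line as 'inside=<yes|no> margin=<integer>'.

d = (-2, 15),  |d|² = 229;  R = 2+7 = 9,  c = 229−9² = 148
v_rel = (-1, 4),  |v_rel|² = 17;  v_rel·d = (-1)·(-2) + (4)·(15) = 62
17·t² − 124·t + 148 = 0  ⇒  m = 62² − 17·148 = 1328
m = 1328 > 0,  v_rel·d = 62 > 0  ⇒  inside

inside=yes margin=1328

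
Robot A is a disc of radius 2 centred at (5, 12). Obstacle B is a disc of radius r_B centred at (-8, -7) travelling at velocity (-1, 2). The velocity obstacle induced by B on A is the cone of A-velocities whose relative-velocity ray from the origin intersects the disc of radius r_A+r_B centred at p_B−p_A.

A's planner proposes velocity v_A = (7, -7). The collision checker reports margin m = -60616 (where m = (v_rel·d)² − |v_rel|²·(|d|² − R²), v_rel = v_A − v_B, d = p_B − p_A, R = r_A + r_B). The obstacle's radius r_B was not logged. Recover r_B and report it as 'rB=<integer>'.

m = -60616
d = (-13, -19);  v_rel = (8, -9),  |v_rel|² = 145
v_rel×d = (8)·(-19) − (-9)·(-13) = -269
since m = R²·145 − (-269)²:  R² = (72361 + -60616) / 145 = 81
R = √81 = 9  ⇒  r_B = 9 − 2 = 7

rB=7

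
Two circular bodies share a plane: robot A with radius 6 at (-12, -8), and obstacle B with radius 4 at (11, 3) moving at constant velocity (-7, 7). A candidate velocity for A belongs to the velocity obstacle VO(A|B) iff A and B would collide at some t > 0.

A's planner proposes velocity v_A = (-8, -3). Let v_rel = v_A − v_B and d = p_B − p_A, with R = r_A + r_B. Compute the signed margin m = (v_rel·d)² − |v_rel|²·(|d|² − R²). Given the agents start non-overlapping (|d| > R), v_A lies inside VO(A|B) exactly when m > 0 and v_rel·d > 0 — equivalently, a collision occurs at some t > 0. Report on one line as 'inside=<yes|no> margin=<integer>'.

d = (23, 11),  |d|² = 650;  R = 6+4 = 10,  c = 650−10² = 550
v_rel = (-1, -10),  |v_rel|² = 101;  v_rel·d = (-1)·(23) + (-10)·(11) = -133
101·t² + 266·t + 550 = 0  ⇒  m = (-133)² − 101·550 = -37861
m = -37861 < 0,  v_rel·d = -133 < 0  ⇒  outside

inside=no margin=-37861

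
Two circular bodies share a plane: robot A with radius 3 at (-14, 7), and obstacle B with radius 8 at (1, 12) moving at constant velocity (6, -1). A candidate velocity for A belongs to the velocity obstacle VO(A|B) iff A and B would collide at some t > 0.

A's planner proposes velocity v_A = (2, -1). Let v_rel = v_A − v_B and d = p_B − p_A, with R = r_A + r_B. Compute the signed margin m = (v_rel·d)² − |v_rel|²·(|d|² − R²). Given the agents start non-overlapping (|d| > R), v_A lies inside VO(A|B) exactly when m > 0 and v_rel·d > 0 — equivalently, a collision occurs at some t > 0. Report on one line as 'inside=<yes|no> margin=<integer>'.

d = (15, 5),  |d|² = 250;  R = 3+8 = 11,  c = 250−11² = 129
v_rel = (-4, 0),  |v_rel|² = 16;  v_rel·d = (-4)·(15) + (0)·(5) = -60
16·t² + 120·t + 129 = 0  ⇒  m = (-60)² − 16·129 = 1536
m = 1536 > 0,  v_rel·d = -60 < 0  ⇒  outside

inside=no margin=1536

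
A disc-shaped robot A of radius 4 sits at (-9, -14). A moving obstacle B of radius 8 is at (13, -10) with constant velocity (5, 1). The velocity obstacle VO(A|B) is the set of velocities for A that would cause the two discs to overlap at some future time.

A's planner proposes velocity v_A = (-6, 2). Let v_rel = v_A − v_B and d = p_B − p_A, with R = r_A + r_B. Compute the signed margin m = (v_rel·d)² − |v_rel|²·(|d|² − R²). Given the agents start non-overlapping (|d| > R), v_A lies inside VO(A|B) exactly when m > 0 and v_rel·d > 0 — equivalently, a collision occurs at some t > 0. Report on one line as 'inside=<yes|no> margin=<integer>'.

d = (22, 4),  |d|² = 500;  R = 4+8 = 12,  c = 500−12² = 356
v_rel = (-11, 1),  |v_rel|² = 122;  v_rel·d = (-11)·(22) + (1)·(4) = -238
122·t² + 476·t + 356 = 0  ⇒  m = (-238)² − 122·356 = 13212
m = 13212 > 0,  v_rel·d = -238 < 0  ⇒  outside

inside=no margin=13212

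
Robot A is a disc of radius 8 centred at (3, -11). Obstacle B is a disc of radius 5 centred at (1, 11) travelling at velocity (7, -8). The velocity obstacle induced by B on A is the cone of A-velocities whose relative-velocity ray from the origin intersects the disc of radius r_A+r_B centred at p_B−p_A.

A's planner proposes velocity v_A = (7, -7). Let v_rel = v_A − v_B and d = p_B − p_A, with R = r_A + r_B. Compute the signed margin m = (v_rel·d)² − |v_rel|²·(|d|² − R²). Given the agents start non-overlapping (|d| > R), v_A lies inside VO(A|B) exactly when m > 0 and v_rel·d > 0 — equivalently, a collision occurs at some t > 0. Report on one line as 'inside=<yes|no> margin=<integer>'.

d = (-2, 22),  |d|² = 488;  R = 8+5 = 13,  c = 488−13² = 319
v_rel = (0, 1),  |v_rel|² = 1;  v_rel·d = (0)·(-2) + (1)·(22) = 22
1·t² − 44·t + 319 = 0  ⇒  m = 22² − 1·319 = 165
m = 165 > 0,  v_rel·d = 22 > 0  ⇒  inside

inside=yes margin=165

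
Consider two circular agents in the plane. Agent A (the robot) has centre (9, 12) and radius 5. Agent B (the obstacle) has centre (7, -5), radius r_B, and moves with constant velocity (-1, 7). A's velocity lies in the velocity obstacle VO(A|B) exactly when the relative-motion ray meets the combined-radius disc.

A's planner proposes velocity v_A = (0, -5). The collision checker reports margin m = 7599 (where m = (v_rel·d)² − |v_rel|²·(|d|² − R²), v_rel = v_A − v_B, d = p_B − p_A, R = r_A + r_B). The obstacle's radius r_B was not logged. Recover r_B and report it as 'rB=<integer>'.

m = 7599
d = (-2, -17);  v_rel = (1, -12),  |v_rel|² = 145
v_rel×d = (1)·(-17) − (-12)·(-2) = -41
since m = R²·145 − (-41)²:  R² = (1681 + 7599) / 145 = 64
R = √64 = 8  ⇒  r_B = 8 − 5 = 3

rB=3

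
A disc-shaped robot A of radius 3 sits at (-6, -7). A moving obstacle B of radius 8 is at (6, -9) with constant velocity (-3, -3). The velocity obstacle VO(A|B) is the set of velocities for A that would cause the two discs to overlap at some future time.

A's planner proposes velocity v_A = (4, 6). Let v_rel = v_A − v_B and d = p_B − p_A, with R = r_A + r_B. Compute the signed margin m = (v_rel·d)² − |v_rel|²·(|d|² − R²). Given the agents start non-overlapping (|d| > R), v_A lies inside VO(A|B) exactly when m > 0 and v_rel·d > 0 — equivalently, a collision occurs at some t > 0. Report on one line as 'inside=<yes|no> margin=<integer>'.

d = (12, -2),  |d|² = 148;  R = 3+8 = 11,  c = 148−11² = 27
v_rel = (7, 9),  |v_rel|² = 130;  v_rel·d = (7)·(12) + (9)·(-2) = 66
130·t² − 132·t + 27 = 0  ⇒  m = 66² − 130·27 = 846
m = 846 > 0,  v_rel·d = 66 > 0  ⇒  inside

inside=yes margin=846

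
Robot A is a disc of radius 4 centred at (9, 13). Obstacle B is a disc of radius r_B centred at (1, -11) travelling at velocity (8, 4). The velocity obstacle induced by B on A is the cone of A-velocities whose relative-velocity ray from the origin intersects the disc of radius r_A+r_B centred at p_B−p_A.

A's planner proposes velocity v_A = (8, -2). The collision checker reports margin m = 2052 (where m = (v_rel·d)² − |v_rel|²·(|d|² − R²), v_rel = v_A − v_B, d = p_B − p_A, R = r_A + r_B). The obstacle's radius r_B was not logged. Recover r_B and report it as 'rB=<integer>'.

m = 2052
d = (-8, -24);  v_rel = (0, -6),  |v_rel|² = 36
v_rel×d = (0)·(-24) − (-6)·(-8) = -48
since m = R²·36 − (-48)²:  R² = (2304 + 2052) / 36 = 121
R = √121 = 11  ⇒  r_B = 11 − 4 = 7

rB=7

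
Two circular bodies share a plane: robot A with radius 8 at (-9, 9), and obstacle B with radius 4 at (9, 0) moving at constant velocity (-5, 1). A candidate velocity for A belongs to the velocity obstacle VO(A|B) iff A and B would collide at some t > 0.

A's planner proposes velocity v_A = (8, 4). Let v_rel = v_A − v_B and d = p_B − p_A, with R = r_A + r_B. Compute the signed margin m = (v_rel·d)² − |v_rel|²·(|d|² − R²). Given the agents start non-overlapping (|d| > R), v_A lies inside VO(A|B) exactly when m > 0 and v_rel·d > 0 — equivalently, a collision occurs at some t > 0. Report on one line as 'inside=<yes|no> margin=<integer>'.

d = (18, -9),  |d|² = 405;  R = 8+4 = 12,  c = 405−12² = 261
v_rel = (13, 3),  |v_rel|² = 178;  v_rel·d = (13)·(18) + (3)·(-9) = 207
178·t² − 414·t + 261 = 0  ⇒  m = 207² − 178·261 = -3609
m = -3609 < 0,  v_rel·d = 207 > 0  ⇒  outside

inside=no margin=-3609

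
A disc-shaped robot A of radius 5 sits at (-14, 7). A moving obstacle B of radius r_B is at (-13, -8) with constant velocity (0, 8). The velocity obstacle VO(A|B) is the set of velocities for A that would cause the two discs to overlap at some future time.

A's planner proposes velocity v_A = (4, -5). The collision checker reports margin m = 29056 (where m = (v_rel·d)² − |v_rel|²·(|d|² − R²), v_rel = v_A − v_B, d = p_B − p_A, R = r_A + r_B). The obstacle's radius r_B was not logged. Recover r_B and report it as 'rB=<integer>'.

m = 29056
d = (1, -15);  v_rel = (4, -13),  |v_rel|² = 185
v_rel×d = (4)·(-15) − (-13)·(1) = -47
since m = R²·185 − (-47)²:  R² = (2209 + 29056) / 185 = 169
R = √169 = 13  ⇒  r_B = 13 − 5 = 8

rB=8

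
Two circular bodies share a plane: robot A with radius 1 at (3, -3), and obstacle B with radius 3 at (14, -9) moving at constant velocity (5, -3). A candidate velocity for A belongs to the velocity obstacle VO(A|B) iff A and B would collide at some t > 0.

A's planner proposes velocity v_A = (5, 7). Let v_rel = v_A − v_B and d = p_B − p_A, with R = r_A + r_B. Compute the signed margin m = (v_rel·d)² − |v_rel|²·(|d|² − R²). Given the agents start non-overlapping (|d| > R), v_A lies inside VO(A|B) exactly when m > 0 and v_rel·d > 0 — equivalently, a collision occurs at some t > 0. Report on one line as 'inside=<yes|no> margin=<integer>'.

d = (11, -6),  |d|² = 157;  R = 1+3 = 4,  c = 157−4² = 141
v_rel = (0, 10),  |v_rel|² = 100;  v_rel·d = (0)·(11) + (10)·(-6) = -60
100·t² + 120·t + 141 = 0  ⇒  m = (-60)² − 100·141 = -10500
m = -10500 < 0,  v_rel·d = -60 < 0  ⇒  outside

inside=no margin=-10500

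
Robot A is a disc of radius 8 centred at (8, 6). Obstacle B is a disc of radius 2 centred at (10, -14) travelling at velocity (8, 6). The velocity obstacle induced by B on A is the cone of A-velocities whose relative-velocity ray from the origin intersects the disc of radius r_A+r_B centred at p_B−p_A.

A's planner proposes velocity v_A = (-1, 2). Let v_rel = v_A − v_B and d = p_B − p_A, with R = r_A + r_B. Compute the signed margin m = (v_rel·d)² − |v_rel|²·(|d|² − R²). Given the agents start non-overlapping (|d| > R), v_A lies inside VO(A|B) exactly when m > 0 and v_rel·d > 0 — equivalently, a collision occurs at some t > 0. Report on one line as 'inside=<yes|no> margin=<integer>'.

d = (2, -20),  |d|² = 404;  R = 8+2 = 10,  c = 404−10² = 304
v_rel = (-9, -4),  |v_rel|² = 97;  v_rel·d = (-9)·(2) + (-4)·(-20) = 62
97·t² − 124·t + 304 = 0  ⇒  m = 62² − 97·304 = -25644
m = -25644 < 0,  v_rel·d = 62 > 0  ⇒  outside

inside=no margin=-25644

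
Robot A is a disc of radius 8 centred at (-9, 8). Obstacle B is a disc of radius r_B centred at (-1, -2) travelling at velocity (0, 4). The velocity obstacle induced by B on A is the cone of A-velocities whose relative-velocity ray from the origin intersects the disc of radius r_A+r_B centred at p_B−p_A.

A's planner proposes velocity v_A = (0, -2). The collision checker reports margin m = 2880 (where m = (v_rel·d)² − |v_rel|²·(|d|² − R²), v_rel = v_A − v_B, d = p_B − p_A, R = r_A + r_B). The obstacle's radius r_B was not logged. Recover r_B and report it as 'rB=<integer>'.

m = 2880
d = (8, -10);  v_rel = (0, -6),  |v_rel|² = 36
v_rel×d = (0)·(-10) − (-6)·(8) = 48
since m = R²·36 − 48²:  R² = (2304 + 2880) / 36 = 144
R = √144 = 12  ⇒  r_B = 12 − 8 = 4

rB=4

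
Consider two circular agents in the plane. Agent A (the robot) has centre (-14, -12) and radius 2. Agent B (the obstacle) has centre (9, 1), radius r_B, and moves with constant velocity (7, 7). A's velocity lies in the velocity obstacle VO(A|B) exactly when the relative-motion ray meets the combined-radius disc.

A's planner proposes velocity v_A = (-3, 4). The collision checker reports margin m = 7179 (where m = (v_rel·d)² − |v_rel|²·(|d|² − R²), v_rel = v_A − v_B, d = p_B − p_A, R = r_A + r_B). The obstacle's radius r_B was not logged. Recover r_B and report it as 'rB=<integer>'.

m = 7179
d = (23, 13);  v_rel = (-10, -3),  |v_rel|² = 109
v_rel×d = (-10)·(13) − (-3)·(23) = -61
since m = R²·109 − (-61)²:  R² = (3721 + 7179) / 109 = 100
R = √100 = 10  ⇒  r_B = 10 − 2 = 8

rB=8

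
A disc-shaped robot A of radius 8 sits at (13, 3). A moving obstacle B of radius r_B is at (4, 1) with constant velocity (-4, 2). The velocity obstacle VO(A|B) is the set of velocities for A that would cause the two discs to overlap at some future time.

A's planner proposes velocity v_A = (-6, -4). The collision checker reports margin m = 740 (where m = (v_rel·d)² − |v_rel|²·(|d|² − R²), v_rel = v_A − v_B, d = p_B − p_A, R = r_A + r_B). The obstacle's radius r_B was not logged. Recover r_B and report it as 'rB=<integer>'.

m = 740
d = (-9, -2);  v_rel = (-2, -6),  |v_rel|² = 40
v_rel×d = (-2)·(-2) − (-6)·(-9) = -50
since m = R²·40 − (-50)²:  R² = (2500 + 740) / 40 = 81
R = √81 = 9  ⇒  r_B = 9 − 8 = 1

rB=1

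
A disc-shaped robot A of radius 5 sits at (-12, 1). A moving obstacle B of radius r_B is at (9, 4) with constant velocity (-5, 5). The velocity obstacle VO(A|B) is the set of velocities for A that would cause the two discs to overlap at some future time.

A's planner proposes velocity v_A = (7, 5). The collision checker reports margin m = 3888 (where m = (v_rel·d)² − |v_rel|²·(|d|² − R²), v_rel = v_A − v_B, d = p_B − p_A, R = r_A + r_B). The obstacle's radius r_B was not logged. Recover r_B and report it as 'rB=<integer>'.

m = 3888
d = (21, 3);  v_rel = (12, 0),  |v_rel|² = 144
v_rel×d = (12)·(3) − (0)·(21) = 36
since m = R²·144 − 36²:  R² = (1296 + 3888) / 144 = 36
R = √36 = 6  ⇒  r_B = 6 − 5 = 1

rB=1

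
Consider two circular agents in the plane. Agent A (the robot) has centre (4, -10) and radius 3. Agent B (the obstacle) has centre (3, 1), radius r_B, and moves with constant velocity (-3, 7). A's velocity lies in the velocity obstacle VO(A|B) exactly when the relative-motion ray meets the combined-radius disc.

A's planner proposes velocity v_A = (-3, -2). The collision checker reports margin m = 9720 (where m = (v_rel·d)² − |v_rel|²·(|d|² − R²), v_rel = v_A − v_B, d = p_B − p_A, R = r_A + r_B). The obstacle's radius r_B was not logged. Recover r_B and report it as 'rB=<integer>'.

m = 9720
d = (-1, 11);  v_rel = (0, -9),  |v_rel|² = 81
v_rel×d = (0)·(11) − (-9)·(-1) = -9
since m = R²·81 − (-9)²:  R² = (81 + 9720) / 81 = 121
R = √121 = 11  ⇒  r_B = 11 − 3 = 8

rB=8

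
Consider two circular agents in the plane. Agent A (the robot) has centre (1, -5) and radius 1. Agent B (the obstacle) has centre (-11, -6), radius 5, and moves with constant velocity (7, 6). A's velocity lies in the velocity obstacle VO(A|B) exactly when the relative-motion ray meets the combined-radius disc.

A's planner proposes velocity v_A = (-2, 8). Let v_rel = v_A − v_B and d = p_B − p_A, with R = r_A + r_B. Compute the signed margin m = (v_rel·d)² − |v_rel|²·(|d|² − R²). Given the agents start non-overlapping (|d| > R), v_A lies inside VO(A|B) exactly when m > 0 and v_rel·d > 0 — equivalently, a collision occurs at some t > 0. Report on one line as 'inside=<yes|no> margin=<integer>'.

d = (-12, -1),  |d|² = 145;  R = 1+5 = 6,  c = 145−6² = 109
v_rel = (-9, 2),  |v_rel|² = 85;  v_rel·d = (-9)·(-12) + (2)·(-1) = 106
85·t² − 212·t + 109 = 0  ⇒  m = 106² − 85·109 = 1971
m = 1971 > 0,  v_rel·d = 106 > 0  ⇒  inside

inside=yes margin=1971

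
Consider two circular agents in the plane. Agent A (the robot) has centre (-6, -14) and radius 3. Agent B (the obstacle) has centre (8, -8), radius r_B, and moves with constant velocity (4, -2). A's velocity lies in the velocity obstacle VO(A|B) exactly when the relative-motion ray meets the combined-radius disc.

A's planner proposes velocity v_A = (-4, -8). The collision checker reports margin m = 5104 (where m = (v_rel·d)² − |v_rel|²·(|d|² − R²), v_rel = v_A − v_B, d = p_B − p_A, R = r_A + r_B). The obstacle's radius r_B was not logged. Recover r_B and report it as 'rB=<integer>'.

m = 5104
d = (14, 6);  v_rel = (-8, -6),  |v_rel|² = 100
v_rel×d = (-8)·(6) − (-6)·(14) = 36
since m = R²·100 − 36²:  R² = (1296 + 5104) / 100 = 64
R = √64 = 8  ⇒  r_B = 8 − 3 = 5

rB=5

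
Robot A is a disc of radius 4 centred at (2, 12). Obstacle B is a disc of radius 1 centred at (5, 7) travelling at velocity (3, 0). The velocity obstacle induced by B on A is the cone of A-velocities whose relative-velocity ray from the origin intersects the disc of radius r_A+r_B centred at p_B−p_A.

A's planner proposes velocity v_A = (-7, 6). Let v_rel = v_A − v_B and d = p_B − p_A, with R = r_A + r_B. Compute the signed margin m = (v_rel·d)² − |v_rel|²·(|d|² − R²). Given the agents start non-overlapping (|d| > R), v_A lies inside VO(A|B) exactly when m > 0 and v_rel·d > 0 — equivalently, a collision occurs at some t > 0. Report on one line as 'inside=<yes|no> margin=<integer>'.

d = (3, -5),  |d|² = 34;  R = 4+1 = 5,  c = 34−5² = 9
v_rel = (-10, 6),  |v_rel|² = 136;  v_rel·d = (-10)·(3) + (6)·(-5) = -60
136·t² + 120·t + 9 = 0  ⇒  m = (-60)² − 136·9 = 2376
m = 2376 > 0,  v_rel·d = -60 < 0  ⇒  outside

inside=no margin=2376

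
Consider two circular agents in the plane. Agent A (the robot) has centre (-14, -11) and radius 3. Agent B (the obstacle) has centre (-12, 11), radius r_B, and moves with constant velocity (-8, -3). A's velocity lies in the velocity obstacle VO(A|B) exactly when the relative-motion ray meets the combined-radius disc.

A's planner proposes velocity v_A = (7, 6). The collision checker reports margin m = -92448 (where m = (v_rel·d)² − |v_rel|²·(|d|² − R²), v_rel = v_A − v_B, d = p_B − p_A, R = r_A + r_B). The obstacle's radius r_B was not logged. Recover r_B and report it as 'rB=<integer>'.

m = -92448
d = (2, 22);  v_rel = (15, 9),  |v_rel|² = 306
v_rel×d = (15)·(22) − (9)·(2) = 312
since m = R²·306 − 312²:  R² = (97344 + -92448) / 306 = 16
R = √16 = 4  ⇒  r_B = 4 − 3 = 1

rB=1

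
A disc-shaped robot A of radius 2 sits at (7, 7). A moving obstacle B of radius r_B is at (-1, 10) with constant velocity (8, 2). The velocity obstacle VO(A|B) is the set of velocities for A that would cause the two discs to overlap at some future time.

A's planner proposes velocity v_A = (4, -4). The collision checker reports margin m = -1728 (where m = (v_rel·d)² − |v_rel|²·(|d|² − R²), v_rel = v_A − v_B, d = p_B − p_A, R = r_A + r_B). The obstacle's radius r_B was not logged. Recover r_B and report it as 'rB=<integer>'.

m = -1728
d = (-8, 3);  v_rel = (-4, -6),  |v_rel|² = 52
v_rel×d = (-4)·(3) − (-6)·(-8) = -60
since m = R²·52 − (-60)²:  R² = (3600 + -1728) / 52 = 36
R = √36 = 6  ⇒  r_B = 6 − 2 = 4

rB=4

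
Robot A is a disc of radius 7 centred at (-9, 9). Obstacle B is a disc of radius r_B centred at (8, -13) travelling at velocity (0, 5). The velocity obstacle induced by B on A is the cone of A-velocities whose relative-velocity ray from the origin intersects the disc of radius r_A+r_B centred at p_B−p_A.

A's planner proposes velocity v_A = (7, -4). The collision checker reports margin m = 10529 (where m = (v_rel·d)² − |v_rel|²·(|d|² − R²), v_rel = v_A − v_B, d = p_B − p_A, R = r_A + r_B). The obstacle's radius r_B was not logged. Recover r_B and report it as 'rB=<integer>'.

m = 10529
d = (17, -22);  v_rel = (7, -9),  |v_rel|² = 130
v_rel×d = (7)·(-22) − (-9)·(17) = -1
since m = R²·130 − (-1)²:  R² = (1 + 10529) / 130 = 81
R = √81 = 9  ⇒  r_B = 9 − 7 = 2

rB=2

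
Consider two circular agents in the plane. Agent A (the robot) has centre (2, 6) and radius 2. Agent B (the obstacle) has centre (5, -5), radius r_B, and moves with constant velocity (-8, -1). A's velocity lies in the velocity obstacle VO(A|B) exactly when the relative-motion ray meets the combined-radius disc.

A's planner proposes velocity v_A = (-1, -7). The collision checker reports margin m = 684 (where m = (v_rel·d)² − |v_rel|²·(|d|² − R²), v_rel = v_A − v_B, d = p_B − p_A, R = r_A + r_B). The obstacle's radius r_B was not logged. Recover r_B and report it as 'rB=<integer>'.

m = 684
d = (3, -11);  v_rel = (7, -6),  |v_rel|² = 85
v_rel×d = (7)·(-11) − (-6)·(3) = -59
since m = R²·85 − (-59)²:  R² = (3481 + 684) / 85 = 49
R = √49 = 7  ⇒  r_B = 7 − 2 = 5

rB=5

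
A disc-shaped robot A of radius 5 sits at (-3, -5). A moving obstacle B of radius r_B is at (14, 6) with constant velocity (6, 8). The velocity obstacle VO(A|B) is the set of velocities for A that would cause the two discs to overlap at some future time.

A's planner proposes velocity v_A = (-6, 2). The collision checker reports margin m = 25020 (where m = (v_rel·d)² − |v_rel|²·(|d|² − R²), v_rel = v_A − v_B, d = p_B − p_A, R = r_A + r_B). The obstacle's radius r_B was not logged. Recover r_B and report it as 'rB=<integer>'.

m = 25020
d = (17, 11);  v_rel = (-12, -6),  |v_rel|² = 180
v_rel×d = (-12)·(11) − (-6)·(17) = -30
since m = R²·180 − (-30)²:  R² = (900 + 25020) / 180 = 144
R = √144 = 12  ⇒  r_B = 12 − 5 = 7

rB=7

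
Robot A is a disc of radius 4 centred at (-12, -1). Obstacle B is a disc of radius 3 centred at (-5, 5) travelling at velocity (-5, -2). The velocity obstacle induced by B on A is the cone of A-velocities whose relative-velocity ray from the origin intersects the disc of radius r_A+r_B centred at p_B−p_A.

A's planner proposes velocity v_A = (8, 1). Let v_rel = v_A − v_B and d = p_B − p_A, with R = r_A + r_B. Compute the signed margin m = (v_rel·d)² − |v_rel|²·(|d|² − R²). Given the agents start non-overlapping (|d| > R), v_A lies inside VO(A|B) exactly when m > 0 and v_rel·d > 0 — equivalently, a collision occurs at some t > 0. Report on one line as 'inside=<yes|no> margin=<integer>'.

d = (7, 6),  |d|² = 85;  R = 4+3 = 7,  c = 85−7² = 36
v_rel = (13, 3),  |v_rel|² = 178;  v_rel·d = (13)·(7) + (3)·(6) = 109
178·t² − 218·t + 36 = 0  ⇒  m = 109² − 178·36 = 5473
m = 5473 > 0,  v_rel·d = 109 > 0  ⇒  inside

inside=yes margin=5473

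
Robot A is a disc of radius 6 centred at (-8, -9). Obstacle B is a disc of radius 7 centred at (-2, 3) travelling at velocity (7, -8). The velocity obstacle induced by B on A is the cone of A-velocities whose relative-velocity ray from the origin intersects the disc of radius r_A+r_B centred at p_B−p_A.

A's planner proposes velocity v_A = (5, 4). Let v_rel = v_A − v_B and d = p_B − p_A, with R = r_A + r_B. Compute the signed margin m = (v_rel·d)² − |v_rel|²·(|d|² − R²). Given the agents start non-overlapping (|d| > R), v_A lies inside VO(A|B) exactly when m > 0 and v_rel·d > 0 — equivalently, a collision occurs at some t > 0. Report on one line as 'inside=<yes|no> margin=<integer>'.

d = (6, 12),  |d|² = 180;  R = 6+7 = 13,  c = 180−13² = 11
v_rel = (-2, 12),  |v_rel|² = 148;  v_rel·d = (-2)·(6) + (12)·(12) = 132
148·t² − 264·t + 11 = 0  ⇒  m = 132² − 148·11 = 15796
m = 15796 > 0,  v_rel·d = 132 > 0  ⇒  inside

inside=yes margin=15796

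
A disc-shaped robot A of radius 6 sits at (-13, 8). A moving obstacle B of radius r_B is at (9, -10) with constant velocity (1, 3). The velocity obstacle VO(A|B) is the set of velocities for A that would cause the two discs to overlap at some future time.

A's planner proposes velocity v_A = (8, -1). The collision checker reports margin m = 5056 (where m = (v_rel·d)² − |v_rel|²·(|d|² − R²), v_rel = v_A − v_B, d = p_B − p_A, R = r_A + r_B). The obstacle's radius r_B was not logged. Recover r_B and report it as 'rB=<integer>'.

m = 5056
d = (22, -18);  v_rel = (7, -4),  |v_rel|² = 65
v_rel×d = (7)·(-18) − (-4)·(22) = -38
since m = R²·65 − (-38)²:  R² = (1444 + 5056) / 65 = 100
R = √100 = 10  ⇒  r_B = 10 − 6 = 4

rB=4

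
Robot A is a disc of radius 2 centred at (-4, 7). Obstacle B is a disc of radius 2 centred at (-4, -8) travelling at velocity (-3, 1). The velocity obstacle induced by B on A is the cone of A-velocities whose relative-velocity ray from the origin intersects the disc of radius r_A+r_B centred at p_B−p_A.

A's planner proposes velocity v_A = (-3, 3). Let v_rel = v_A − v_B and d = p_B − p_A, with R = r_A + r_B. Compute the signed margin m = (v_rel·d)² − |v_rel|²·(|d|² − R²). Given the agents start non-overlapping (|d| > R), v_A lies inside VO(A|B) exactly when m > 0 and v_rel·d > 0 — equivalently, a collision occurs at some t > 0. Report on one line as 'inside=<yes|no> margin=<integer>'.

d = (0, -15),  |d|² = 225;  R = 2+2 = 4,  c = 225−4² = 209
v_rel = (0, 2),  |v_rel|² = 4;  v_rel·d = (0)·(0) + (2)·(-15) = -30
4·t² + 60·t + 209 = 0  ⇒  m = (-30)² − 4·209 = 64
m = 64 > 0,  v_rel·d = -30 < 0  ⇒  outside

inside=no margin=64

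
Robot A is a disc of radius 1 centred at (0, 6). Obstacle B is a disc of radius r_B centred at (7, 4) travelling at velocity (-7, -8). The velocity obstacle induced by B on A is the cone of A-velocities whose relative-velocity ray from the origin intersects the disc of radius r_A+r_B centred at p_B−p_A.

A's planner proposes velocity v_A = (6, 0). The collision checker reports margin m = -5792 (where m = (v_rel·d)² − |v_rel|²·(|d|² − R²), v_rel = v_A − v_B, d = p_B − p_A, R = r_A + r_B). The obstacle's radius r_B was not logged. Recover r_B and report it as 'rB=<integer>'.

m = -5792
d = (7, -2);  v_rel = (13, 8),  |v_rel|² = 233
v_rel×d = (13)·(-2) − (8)·(7) = -82
since m = R²·233 − (-82)²:  R² = (6724 + -5792) / 233 = 4
R = √4 = 2  ⇒  r_B = 2 − 1 = 1

rB=1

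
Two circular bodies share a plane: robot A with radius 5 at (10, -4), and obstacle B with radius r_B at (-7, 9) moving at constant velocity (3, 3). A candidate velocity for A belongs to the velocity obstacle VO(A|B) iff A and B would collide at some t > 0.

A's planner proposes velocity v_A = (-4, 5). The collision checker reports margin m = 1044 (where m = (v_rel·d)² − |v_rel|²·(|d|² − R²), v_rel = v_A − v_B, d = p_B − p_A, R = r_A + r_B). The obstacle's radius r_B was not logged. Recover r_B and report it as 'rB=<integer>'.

m = 1044
d = (-17, 13);  v_rel = (-7, 2),  |v_rel|² = 53
v_rel×d = (-7)·(13) − (2)·(-17) = -57
since m = R²·53 − (-57)²:  R² = (3249 + 1044) / 53 = 81
R = √81 = 9  ⇒  r_B = 9 − 5 = 4

rB=4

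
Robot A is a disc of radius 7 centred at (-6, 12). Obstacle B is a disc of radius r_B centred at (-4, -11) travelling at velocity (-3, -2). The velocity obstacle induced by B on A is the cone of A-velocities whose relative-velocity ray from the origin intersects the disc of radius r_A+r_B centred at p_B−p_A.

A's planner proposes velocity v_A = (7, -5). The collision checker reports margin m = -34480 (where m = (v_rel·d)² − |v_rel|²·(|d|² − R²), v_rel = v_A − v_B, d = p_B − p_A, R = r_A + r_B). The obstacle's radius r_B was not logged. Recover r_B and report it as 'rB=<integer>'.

m = -34480
d = (2, -23);  v_rel = (10, -3),  |v_rel|² = 109
v_rel×d = (10)·(-23) − (-3)·(2) = -224
since m = R²·109 − (-224)²:  R² = (50176 + -34480) / 109 = 144
R = √144 = 12  ⇒  r_B = 12 − 7 = 5

rB=5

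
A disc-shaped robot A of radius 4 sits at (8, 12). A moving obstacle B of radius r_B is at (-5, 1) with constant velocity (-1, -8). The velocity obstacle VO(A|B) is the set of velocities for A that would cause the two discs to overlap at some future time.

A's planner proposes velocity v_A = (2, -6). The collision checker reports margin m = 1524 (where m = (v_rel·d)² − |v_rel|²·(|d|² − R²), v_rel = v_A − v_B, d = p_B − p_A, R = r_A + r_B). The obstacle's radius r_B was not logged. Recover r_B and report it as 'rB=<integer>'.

m = 1524
d = (-13, -11);  v_rel = (3, 2),  |v_rel|² = 13
v_rel×d = (3)·(-11) − (2)·(-13) = -7
since m = R²·13 − (-7)²:  R² = (49 + 1524) / 13 = 121
R = √121 = 11  ⇒  r_B = 11 − 4 = 7

rB=7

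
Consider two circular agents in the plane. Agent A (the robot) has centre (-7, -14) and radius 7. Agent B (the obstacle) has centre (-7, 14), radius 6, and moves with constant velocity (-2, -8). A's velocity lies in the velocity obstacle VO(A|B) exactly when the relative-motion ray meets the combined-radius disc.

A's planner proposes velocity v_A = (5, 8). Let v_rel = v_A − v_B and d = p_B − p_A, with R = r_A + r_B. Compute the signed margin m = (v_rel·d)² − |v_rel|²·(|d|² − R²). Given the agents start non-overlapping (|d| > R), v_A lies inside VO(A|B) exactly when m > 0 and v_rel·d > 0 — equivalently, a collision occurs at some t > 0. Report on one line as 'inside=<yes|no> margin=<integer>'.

d = (0, 28),  |d|² = 784;  R = 7+6 = 13,  c = 784−13² = 615
v_rel = (7, 16),  |v_rel|² = 305;  v_rel·d = (7)·(0) + (16)·(28) = 448
305·t² − 896·t + 615 = 0  ⇒  m = 448² − 305·615 = 13129
m = 13129 > 0,  v_rel·d = 448 > 0  ⇒  inside

inside=yes margin=13129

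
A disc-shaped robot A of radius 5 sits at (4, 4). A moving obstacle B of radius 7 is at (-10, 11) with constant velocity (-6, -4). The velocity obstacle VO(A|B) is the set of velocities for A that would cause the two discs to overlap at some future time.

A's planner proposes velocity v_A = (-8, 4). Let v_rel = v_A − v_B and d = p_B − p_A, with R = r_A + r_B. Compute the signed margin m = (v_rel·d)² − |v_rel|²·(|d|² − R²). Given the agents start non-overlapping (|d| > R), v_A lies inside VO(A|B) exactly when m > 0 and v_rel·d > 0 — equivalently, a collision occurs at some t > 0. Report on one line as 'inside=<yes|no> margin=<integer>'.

d = (-14, 7),  |d|² = 245;  R = 5+7 = 12,  c = 245−12² = 101
v_rel = (-2, 8),  |v_rel|² = 68;  v_rel·d = (-2)·(-14) + (8)·(7) = 84
68·t² − 168·t + 101 = 0  ⇒  m = 84² − 68·101 = 188
m = 188 > 0,  v_rel·d = 84 > 0  ⇒  inside

inside=yes margin=188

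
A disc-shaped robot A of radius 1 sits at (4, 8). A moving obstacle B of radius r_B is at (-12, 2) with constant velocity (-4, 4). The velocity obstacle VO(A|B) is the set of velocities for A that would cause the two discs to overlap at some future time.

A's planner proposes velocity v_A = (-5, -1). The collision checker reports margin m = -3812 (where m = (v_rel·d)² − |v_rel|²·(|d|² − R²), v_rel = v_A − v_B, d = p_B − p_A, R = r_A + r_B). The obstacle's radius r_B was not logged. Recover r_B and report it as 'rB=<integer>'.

m = -3812
d = (-16, -6);  v_rel = (-1, -5),  |v_rel|² = 26
v_rel×d = (-1)·(-6) − (-5)·(-16) = -74
since m = R²·26 − (-74)²:  R² = (5476 + -3812) / 26 = 64
R = √64 = 8  ⇒  r_B = 8 − 1 = 7

rB=7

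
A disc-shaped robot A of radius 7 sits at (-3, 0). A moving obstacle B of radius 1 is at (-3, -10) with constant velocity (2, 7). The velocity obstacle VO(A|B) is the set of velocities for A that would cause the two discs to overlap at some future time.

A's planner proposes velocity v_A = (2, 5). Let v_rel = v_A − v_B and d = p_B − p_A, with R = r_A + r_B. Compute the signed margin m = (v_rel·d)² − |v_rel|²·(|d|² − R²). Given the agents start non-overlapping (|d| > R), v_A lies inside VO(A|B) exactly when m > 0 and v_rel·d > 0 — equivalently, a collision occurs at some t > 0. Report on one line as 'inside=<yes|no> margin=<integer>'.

d = (0, -10),  |d|² = 100;  R = 7+1 = 8,  c = 100−8² = 36
v_rel = (0, -2),  |v_rel|² = 4;  v_rel·d = (0)·(0) + (-2)·(-10) = 20
4·t² − 40·t + 36 = 0  ⇒  m = 20² − 4·36 = 256
m = 256 > 0,  v_rel·d = 20 > 0  ⇒  inside

inside=yes margin=256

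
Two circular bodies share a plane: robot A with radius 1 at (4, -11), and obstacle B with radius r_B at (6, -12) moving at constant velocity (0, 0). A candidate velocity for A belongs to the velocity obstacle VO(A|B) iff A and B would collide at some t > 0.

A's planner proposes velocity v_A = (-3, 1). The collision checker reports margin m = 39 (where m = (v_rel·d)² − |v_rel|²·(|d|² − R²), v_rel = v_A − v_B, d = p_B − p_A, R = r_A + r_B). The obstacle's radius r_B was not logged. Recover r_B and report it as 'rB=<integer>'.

m = 39
d = (2, -1);  v_rel = (-3, 1),  |v_rel|² = 10
v_rel×d = (-3)·(-1) − (1)·(2) = 1
since m = R²·10 − 1²:  R² = (1 + 39) / 10 = 4
R = √4 = 2  ⇒  r_B = 2 − 1 = 1

rB=1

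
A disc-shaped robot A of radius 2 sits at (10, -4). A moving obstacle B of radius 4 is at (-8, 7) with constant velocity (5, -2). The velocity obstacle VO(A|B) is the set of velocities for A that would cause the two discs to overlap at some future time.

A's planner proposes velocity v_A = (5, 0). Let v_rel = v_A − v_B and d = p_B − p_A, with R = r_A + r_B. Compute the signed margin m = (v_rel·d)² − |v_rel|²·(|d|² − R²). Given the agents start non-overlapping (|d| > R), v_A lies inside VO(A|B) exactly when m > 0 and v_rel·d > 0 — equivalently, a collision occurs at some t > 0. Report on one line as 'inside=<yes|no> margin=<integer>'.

d = (-18, 11),  |d|² = 445;  R = 2+4 = 6,  c = 445−6² = 409
v_rel = (0, 2),  |v_rel|² = 4;  v_rel·d = (0)·(-18) + (2)·(11) = 22
4·t² − 44·t + 409 = 0  ⇒  m = 22² − 4·409 = -1152
m = -1152 < 0,  v_rel·d = 22 > 0  ⇒  outside

inside=no margin=-1152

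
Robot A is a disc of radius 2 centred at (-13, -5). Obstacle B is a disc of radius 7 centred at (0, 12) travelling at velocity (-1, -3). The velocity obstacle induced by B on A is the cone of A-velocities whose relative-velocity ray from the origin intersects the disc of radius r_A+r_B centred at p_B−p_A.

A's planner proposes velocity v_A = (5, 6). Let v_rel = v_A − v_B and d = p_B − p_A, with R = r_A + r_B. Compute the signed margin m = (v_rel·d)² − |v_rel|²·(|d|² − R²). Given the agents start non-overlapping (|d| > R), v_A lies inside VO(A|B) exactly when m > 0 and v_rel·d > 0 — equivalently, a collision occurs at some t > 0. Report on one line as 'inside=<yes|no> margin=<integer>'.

d = (13, 17),  |d|² = 458;  R = 2+7 = 9,  c = 458−9² = 377
v_rel = (6, 9),  |v_rel|² = 117;  v_rel·d = (6)·(13) + (9)·(17) = 231
117·t² − 462·t + 377 = 0  ⇒  m = 231² − 117·377 = 9252
m = 9252 > 0,  v_rel·d = 231 > 0  ⇒  inside

inside=yes margin=9252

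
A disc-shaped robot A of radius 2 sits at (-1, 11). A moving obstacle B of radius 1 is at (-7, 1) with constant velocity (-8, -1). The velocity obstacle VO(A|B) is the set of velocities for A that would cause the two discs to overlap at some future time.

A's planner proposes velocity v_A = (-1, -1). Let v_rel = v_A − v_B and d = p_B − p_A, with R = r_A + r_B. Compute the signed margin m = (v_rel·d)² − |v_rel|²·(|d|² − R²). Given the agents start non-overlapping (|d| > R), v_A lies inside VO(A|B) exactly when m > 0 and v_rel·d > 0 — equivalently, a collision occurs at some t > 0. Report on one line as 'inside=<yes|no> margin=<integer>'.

d = (-6, -10),  |d|² = 136;  R = 2+1 = 3,  c = 136−3² = 127
v_rel = (7, 0),  |v_rel|² = 49;  v_rel·d = (7)·(-6) + (0)·(-10) = -42
49·t² + 84·t + 127 = 0  ⇒  m = (-42)² − 49·127 = -4459
m = -4459 < 0,  v_rel·d = -42 < 0  ⇒  outside

inside=no margin=-4459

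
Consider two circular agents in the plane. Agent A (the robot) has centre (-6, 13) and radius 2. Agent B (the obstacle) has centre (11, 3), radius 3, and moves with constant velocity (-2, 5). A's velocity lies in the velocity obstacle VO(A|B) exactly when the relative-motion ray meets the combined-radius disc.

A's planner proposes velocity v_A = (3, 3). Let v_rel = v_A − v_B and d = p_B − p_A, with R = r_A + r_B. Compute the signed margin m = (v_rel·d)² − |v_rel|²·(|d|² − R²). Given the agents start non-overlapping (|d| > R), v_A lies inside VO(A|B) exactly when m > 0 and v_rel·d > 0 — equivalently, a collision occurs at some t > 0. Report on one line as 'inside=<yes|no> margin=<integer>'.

d = (17, -10),  |d|² = 389;  R = 2+3 = 5,  c = 389−5² = 364
v_rel = (5, -2),  |v_rel|² = 29;  v_rel·d = (5)·(17) + (-2)·(-10) = 105
29·t² − 210·t + 364 = 0  ⇒  m = 105² − 29·364 = 469
m = 469 > 0,  v_rel·d = 105 > 0  ⇒  inside

inside=yes margin=469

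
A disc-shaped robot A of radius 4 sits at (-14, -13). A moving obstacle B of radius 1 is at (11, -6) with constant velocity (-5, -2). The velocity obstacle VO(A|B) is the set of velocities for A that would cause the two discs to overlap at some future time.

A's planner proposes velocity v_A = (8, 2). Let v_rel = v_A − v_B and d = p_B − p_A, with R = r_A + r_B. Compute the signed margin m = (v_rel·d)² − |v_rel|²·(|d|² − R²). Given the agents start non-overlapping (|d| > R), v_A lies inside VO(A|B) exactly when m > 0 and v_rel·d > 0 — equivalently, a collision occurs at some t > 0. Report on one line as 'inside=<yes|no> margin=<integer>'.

d = (25, 7),  |d|² = 674;  R = 4+1 = 5,  c = 674−5² = 649
v_rel = (13, 4),  |v_rel|² = 185;  v_rel·d = (13)·(25) + (4)·(7) = 353
185·t² − 706·t + 649 = 0  ⇒  m = 353² − 185·649 = 4544
m = 4544 > 0,  v_rel·d = 353 > 0  ⇒  inside

inside=yes margin=4544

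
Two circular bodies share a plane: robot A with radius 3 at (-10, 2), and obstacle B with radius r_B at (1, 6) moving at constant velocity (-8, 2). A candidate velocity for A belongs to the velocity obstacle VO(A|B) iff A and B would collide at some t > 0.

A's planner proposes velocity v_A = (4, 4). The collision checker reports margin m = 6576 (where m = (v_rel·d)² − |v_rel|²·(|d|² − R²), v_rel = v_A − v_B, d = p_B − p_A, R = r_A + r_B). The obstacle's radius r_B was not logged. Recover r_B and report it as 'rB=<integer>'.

m = 6576
d = (11, 4);  v_rel = (12, 2),  |v_rel|² = 148
v_rel×d = (12)·(4) − (2)·(11) = 26
since m = R²·148 − 26²:  R² = (676 + 6576) / 148 = 49
R = √49 = 7  ⇒  r_B = 7 − 3 = 4

rB=4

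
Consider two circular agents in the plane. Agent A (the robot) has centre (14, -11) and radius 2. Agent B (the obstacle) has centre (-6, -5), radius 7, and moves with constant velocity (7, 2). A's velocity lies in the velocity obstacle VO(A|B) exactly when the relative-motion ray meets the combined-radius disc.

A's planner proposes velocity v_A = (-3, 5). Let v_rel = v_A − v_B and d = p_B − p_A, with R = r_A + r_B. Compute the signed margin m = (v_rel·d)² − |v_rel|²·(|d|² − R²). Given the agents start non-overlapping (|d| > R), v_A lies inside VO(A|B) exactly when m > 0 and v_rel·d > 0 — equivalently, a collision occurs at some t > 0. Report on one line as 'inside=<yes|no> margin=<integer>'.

d = (-20, 6),  |d|² = 436;  R = 2+7 = 9,  c = 436−9² = 355
v_rel = (-10, 3),  |v_rel|² = 109;  v_rel·d = (-10)·(-20) + (3)·(6) = 218
109·t² − 436·t + 355 = 0  ⇒  m = 218² − 109·355 = 8829
m = 8829 > 0,  v_rel·d = 218 > 0  ⇒  inside

inside=yes margin=8829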